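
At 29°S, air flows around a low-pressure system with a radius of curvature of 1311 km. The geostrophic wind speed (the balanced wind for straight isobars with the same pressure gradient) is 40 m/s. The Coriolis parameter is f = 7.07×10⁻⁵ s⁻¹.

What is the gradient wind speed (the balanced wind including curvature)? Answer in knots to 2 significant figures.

59 knots

Around a low, centrifugal force acts outward with Coriolis, so pressure-gradient force balances both:
(1/ρ)|∂P/∂n| = fV + V²/R  →  V² + fR·V − fR·V_g = 0
With fR = 7.07×10⁻⁵ × 1311×10³ m = 92.7 m/s:
V = [−fR + √((fR)² + 4 fR V_g)]/2 = [−92.7 + √(92.7² + 4×92.7×40)]/2 = 30.2 m/s
Subgeostrophic (V < V_g = 40 m/s), as expected around a low.
Converting: 30.2 m/s × 1.944 = 59 knots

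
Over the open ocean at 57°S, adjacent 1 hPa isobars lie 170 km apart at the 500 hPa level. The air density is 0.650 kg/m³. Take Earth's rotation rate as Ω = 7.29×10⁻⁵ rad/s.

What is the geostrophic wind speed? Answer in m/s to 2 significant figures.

7.4 m/s

Coriolis parameter at 57°S:
f = 2Ω sin φ = 2 × 7.29×10⁻⁵ × sin 57° = 1.22×10⁻⁴ s⁻¹
Pressure gradient: |∂P/∂n| = 100 Pa / 170000 m = 5.88×10⁻⁴ Pa/m
Geostrophic balance (pressure-gradient force = Coriolis force):
V_g = (1/(fρ)) |∂P/∂n| = 5.88×10⁻⁴ / (1.22×10⁻⁴ × 0.650) = 7.40 m/s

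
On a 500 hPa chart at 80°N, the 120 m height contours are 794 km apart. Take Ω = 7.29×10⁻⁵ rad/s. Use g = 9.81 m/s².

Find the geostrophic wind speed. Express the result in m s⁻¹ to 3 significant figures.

Coriolis parameter at 80°N:
f = 2Ω sin φ = 2 × 7.29×10⁻⁵ × sin 80° = 1.44×10⁻⁴ s⁻¹
Height gradient: |∂Z/∂n| = 120 m / 794000 m = 1.51×10⁻⁴
On a pressure surface, geostrophic balance gives V_g = (g/f)|∂Z/∂n|:
V_g = 9.81 × 1.51×10⁻⁴ / 1.44×10⁻⁴ = 10.3 m/s

10.3 m s⁻¹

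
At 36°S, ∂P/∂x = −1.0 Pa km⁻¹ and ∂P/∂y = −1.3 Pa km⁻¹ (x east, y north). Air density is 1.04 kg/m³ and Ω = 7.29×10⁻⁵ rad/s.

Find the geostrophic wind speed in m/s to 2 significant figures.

18 m/s

Coriolis parameter at 36°S:
f = 2Ω sin φ = 2 × 7.29×10⁻⁵ × sin 36° = 8.57×10⁻⁵ s⁻¹
In the Southern Hemisphere f is negative: f = −8.57×10⁻⁵ s⁻¹.
Component geostrophic relations (x east, y north):
u_g = −(1/(fρ)) ∂P/∂y,  v_g = (1/(fρ)) ∂P/∂x
u_g = −(−1.3×10⁻³)/(−8.57×10⁻⁵ × 1.04) = −14.6 m/s;  v_g = (−1.0×10⁻³)/(−8.57×10⁻⁵ × 1.04) = 11.2 m/s
|V_g| = √(u_g² + v_g²) = 18.4 m/s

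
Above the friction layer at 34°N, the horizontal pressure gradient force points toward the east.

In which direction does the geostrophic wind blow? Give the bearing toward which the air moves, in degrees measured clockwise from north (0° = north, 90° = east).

The pressure-gradient force points toward the east (bearing 090°).
Geostrophic balance: in the Northern Hemisphere the Coriolis force deflects motion to the right, so the geostrophic wind blows 90° to the right of the pressure-gradient force (low pressure on the left).
Rotating 090° by 90° clockwise gives 180° — the wind blows toward the south.

180°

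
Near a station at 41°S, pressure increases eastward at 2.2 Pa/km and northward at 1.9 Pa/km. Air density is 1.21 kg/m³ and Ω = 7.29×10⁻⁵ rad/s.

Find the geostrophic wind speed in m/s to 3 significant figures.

Coriolis parameter at 41°S:
f = 2Ω sin φ = 2 × 7.29×10⁻⁵ × sin 41° = 9.57×10⁻⁵ s⁻¹
In the Southern Hemisphere f is negative: f = −9.57×10⁻⁵ s⁻¹.
Component geostrophic relations (x east, y north):
u_g = −(1/(fρ)) ∂P/∂y,  v_g = (1/(fρ)) ∂P/∂x
u_g = −(1.9×10⁻³)/(−9.57×10⁻⁵ × 1.21) = 16.4 m/s;  v_g = (2.2×10⁻³)/(−9.57×10⁻⁵ × 1.21) = −19.0 m/s
|V_g| = √(u_g² + v_g²) = 25.1 m/s

25.1 m/s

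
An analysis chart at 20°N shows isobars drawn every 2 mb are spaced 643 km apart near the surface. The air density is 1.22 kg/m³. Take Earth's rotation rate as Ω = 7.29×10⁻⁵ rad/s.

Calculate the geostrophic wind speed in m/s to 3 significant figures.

5.11 m/s

Coriolis parameter at 20°N:
f = 2Ω sin φ = 2 × 7.29×10⁻⁵ × sin 20° = 4.99×10⁻⁵ s⁻¹
Pressure gradient: |∂P/∂n| = 200 Pa / 643000 m = 3.11×10⁻⁴ Pa/m
Geostrophic balance (pressure-gradient force = Coriolis force):
V_g = (1/(fρ)) |∂P/∂n| = 3.11×10⁻⁴ / (4.99×10⁻⁵ × 1.22) = 5.11 m/s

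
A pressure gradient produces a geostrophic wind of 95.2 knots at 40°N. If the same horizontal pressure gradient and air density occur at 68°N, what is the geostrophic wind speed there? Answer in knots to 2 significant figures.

With the same pressure gradient and density, V_g ∝ 1/f ∝ 1/sin φ.
V₂ = V₁ · sin φ₁ / sin φ₂ = 95.2 × sin 40° / sin 68°
V₂ = 95.2 × 0.6428/0.9272 = 66 knots

66 knots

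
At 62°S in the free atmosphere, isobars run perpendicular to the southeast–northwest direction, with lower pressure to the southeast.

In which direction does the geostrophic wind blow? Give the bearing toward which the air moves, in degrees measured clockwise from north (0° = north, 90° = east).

045°

The pressure-gradient force points toward the southeast (bearing 135°).
Geostrophic balance: in the Southern Hemisphere the Coriolis force deflects motion to the left, so the geostrophic wind blows 90° to the left of the pressure-gradient force (low pressure on the right).
Rotating 135° by 90° counterclockwise gives 045° — the wind blows toward the northeast.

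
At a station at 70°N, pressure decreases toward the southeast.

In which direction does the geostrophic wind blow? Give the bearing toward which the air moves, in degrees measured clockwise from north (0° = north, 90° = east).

225°

The pressure-gradient force points toward the southeast (bearing 135°).
Geostrophic balance: in the Northern Hemisphere the Coriolis force deflects motion to the right, so the geostrophic wind blows 90° to the right of the pressure-gradient force (low pressure on the left).
Rotating 135° by 90° clockwise gives 225° — the wind blows toward the southwest.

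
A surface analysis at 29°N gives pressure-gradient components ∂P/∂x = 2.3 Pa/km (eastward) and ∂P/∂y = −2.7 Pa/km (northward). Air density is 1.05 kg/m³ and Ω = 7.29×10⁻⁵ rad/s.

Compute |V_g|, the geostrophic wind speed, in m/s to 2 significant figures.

Coriolis parameter at 29°N:
f = 2Ω sin φ = 2 × 7.29×10⁻⁵ × sin 29° = 7.07×10⁻⁵ s⁻¹
Component geostrophic relations (x east, y north):
u_g = −(1/(fρ)) ∂P/∂y,  v_g = (1/(fρ)) ∂P/∂x
u_g = −(−2.7×10⁻³)/(7.07×10⁻⁵ × 1.05) = 36.4 m/s;  v_g = (2.3×10⁻³)/(7.07×10⁻⁵ × 1.05) = 31.0 m/s
|V_g| = √(u_g² + v_g²) = 47.8 m/s

48 m/s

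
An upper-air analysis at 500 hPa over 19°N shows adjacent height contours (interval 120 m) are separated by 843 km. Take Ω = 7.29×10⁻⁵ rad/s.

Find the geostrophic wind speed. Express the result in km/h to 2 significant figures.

110 km/h

Coriolis parameter at 19°N:
f = 2Ω sin φ = 2 × 7.29×10⁻⁵ × sin 19° = 4.75×10⁻⁵ s⁻¹
Height gradient: |∂Z/∂n| = 120 m / 843000 m = 1.42×10⁻⁴
On a pressure surface, geostrophic balance gives V_g = (g/f)|∂Z/∂n|:
V_g = 9.81 × 1.42×10⁻⁴ / 4.75×10⁻⁵ = 29.4 m/s
Converting: 29.4 m/s × 3.6 = 110 km/h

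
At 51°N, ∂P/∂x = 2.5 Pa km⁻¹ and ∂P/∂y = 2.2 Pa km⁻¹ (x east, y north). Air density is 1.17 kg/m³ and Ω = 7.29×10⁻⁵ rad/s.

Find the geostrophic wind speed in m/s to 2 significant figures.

Coriolis parameter at 51°N:
f = 2Ω sin φ = 2 × 7.29×10⁻⁵ × sin 51° = 1.13×10⁻⁴ s⁻¹
Component geostrophic relations (x east, y north):
u_g = −(1/(fρ)) ∂P/∂y,  v_g = (1/(fρ)) ∂P/∂x
u_g = −(2.2×10⁻³)/(1.13×10⁻⁴ × 1.17) = −16.6 m/s;  v_g = (2.5×10⁻³)/(1.13×10⁻⁴ × 1.17) = 18.9 m/s
|V_g| = √(u_g² + v_g²) = 25.1 m/s

25 m/s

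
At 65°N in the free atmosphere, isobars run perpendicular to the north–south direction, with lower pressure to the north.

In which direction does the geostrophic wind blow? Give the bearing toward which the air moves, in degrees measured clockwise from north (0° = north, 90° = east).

090°

The pressure-gradient force points toward the north (bearing 000°).
Geostrophic balance: in the Northern Hemisphere the Coriolis force deflects motion to the right, so the geostrophic wind blows 90° to the right of the pressure-gradient force (low pressure on the left).
Rotating 000° by 90° clockwise gives 090° — the wind blows toward the east.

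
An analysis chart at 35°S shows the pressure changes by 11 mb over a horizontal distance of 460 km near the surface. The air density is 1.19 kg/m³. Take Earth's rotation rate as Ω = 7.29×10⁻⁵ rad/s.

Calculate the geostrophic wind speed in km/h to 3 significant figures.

86.5 km/h

Coriolis parameter at 35°S:
f = 2Ω sin φ = 2 × 7.29×10⁻⁵ × sin 35° = 8.36×10⁻⁵ s⁻¹
Pressure gradient: |∂P/∂n| = 1100 Pa / 460000 m = 2.39×10⁻³ Pa/m
Geostrophic balance (pressure-gradient force = Coriolis force):
V_g = (1/(fρ)) |∂P/∂n| = 2.39×10⁻³ / (8.36×10⁻⁵ × 1.19) = 24.0 m/s
Converting: 24.0 m/s × 3.6 = 86.5 km/h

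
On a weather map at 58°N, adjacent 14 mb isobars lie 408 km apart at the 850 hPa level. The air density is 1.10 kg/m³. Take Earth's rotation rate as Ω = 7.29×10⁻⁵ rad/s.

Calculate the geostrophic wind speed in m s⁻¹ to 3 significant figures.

25.2 m s⁻¹

Coriolis parameter at 58°N:
f = 2Ω sin φ = 2 × 7.29×10⁻⁵ × sin 58° = 1.24×10⁻⁴ s⁻¹
Pressure gradient: |∂P/∂n| = 1400 Pa / 408000 m = 3.43×10⁻³ Pa/m
Geostrophic balance (pressure-gradient force = Coriolis force):
V_g = (1/(fρ)) |∂P/∂n| = 3.43×10⁻³ / (1.24×10⁻⁴ × 1.10) = 25.2 m/s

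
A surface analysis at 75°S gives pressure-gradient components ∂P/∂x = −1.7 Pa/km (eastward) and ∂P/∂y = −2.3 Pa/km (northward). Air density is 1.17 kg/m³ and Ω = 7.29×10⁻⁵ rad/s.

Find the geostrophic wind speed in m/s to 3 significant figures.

Coriolis parameter at 75°S:
f = 2Ω sin φ = 2 × 7.29×10⁻⁵ × sin 75° = 1.41×10⁻⁴ s⁻¹
In the Southern Hemisphere f is negative: f = −1.41×10⁻⁴ s⁻¹.
Component geostrophic relations (x east, y north):
u_g = −(1/(fρ)) ∂P/∂y,  v_g = (1/(fρ)) ∂P/∂x
u_g = −(−2.3×10⁻³)/(−1.41×10⁻⁴ × 1.17) = −14.0 m/s;  v_g = (−1.7×10⁻³)/(−1.41×10⁻⁴ × 1.17) = 10.3 m/s
|V_g| = √(u_g² + v_g²) = 17.4 m/s

17.4 m/s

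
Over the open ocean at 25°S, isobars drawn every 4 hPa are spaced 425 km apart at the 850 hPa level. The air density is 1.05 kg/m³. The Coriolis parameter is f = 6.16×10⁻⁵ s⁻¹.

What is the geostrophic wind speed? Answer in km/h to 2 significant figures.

52 km/h

Pressure gradient: |∂P/∂n| = 400 Pa / 425000 m = 9.41×10⁻⁴ Pa/m
Geostrophic balance (pressure-gradient force = Coriolis force):
V_g = (1/(fρ)) |∂P/∂n| = 9.41×10⁻⁴ / (6.16×10⁻⁵ × 1.05) = 14.6 m/s
Converting: 14.6 m/s × 3.6 = 52 km/h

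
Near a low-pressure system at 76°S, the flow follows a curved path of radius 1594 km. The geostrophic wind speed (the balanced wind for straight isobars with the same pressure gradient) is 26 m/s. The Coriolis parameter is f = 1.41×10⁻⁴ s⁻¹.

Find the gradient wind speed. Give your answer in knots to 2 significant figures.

46 knots

Around a low, centrifugal force acts outward with Coriolis, so pressure-gradient force balances both:
(1/ρ)|∂P/∂n| = fV + V²/R  →  V² + fR·V − fR·V_g = 0
With fR = 1.41×10⁻⁴ × 1594×10³ m = 225 m/s:
V = [−fR + √((fR)² + 4 fR V_g)]/2 = [−225 + √(225² + 4×225×26)]/2 = 23.5 m/s
Subgeostrophic (V < V_g = 26 m/s), as expected around a low.
Converting: 23.5 m/s × 1.944 = 46 knots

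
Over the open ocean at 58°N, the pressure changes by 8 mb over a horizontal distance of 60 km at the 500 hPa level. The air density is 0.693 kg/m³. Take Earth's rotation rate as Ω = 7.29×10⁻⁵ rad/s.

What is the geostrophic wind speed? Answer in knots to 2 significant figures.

Coriolis parameter at 58°N:
f = 2Ω sin φ = 2 × 7.29×10⁻⁵ × sin 58° = 1.24×10⁻⁴ s⁻¹
Pressure gradient: |∂P/∂n| = 800 Pa / 60000 m = 1.33×10⁻² Pa/m
Geostrophic balance (pressure-gradient force = Coriolis force):
V_g = (1/(fρ)) |∂P/∂n| = 1.33×10⁻² / (1.24×10⁻⁴ × 0.693) = 156 m/s
Converting: 156 m/s × 1.944 = 300 knots

300 knots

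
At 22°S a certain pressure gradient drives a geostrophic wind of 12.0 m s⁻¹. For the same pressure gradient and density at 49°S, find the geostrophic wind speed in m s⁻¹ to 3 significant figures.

5.96 m s⁻¹

With the same pressure gradient and density, V_g ∝ 1/f ∝ 1/sin φ.
V₂ = V₁ · sin φ₁ / sin φ₂ = 12.0 × sin 22° / sin 49°
V₂ = 12.0 × 0.3746/0.7547 = 5.96 m s⁻¹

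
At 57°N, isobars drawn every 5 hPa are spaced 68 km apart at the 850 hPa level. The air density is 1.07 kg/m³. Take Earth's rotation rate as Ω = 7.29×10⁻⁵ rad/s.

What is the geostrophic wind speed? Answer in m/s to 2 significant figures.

Coriolis parameter at 57°N:
f = 2Ω sin φ = 2 × 7.29×10⁻⁵ × sin 57° = 1.22×10⁻⁴ s⁻¹
Pressure gradient: |∂P/∂n| = 500 Pa / 68000 m = 7.35×10⁻³ Pa/m
Geostrophic balance (pressure-gradient force = Coriolis force):
V_g = (1/(fρ)) |∂P/∂n| = 7.35×10⁻³ / (1.22×10⁻⁴ × 1.07) = 56.2 m/s

56 m/s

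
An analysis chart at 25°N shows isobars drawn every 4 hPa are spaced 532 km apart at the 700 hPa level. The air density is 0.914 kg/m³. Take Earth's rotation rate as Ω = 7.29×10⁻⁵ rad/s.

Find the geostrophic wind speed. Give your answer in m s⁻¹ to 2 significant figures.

13 m s⁻¹

Coriolis parameter at 25°N:
f = 2Ω sin φ = 2 × 7.29×10⁻⁵ × sin 25° = 6.16×10⁻⁵ s⁻¹
Pressure gradient: |∂P/∂n| = 400 Pa / 532000 m = 7.52×10⁻⁴ Pa/m
Geostrophic balance (pressure-gradient force = Coriolis force):
V_g = (1/(fρ)) |∂P/∂n| = 7.52×10⁻⁴ / (6.16×10⁻⁵ × 0.914) = 13.4 m/s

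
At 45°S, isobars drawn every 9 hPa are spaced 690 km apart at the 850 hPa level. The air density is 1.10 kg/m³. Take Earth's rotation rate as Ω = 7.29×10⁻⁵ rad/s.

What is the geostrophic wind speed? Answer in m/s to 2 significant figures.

Coriolis parameter at 45°S:
f = 2Ω sin φ = 2 × 7.29×10⁻⁵ × sin 45° = 1.03×10⁻⁴ s⁻¹
Pressure gradient: |∂P/∂n| = 900 Pa / 690000 m = 1.30×10⁻³ Pa/m
Geostrophic balance (pressure-gradient force = Coriolis force):
V_g = (1/(fρ)) |∂P/∂n| = 1.30×10⁻³ / (1.03×10⁻⁴ × 1.10) = 11.5 m/s

12 m/s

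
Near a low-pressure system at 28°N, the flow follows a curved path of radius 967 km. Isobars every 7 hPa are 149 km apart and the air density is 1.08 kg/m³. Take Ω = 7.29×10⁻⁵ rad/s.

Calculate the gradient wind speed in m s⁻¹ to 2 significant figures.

40 m s⁻¹

Coriolis parameter at 28°N:
f = 2Ω sin φ = 2 × 7.29×10⁻⁵ × sin 28° = 6.84×10⁻⁵ s⁻¹
Pressure gradient: |∂P/∂n| = 700 Pa / 149000 m = 4.70×10⁻³ Pa/m
Geostrophic speed: V_g = |∂P/∂n|/(fρ) = 4.70×10⁻³/(6.84×10⁻⁵ × 1.08) = 63.6 m/s
Around a low, centrifugal force acts outward with Coriolis, so pressure-gradient force balances both:
(1/ρ)|∂P/∂n| = fV + V²/R  →  V² + fR·V − fR·V_g = 0
With fR = 6.84×10⁻⁵ × 967×10³ m = 66.2 m/s:
V = [−fR + √((fR)² + 4 fR V_g)]/2 = [−66.2 + √(66.2² + 4×66.2×63.6)]/2 = 39.7 m/s
Subgeostrophic (V < V_g = 63.6 m/s), as expected around a low.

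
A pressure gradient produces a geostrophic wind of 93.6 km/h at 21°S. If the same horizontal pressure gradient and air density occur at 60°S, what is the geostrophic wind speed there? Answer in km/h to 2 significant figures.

39 km/h

With the same pressure gradient and density, V_g ∝ 1/f ∝ 1/sin φ.
V₂ = V₁ · sin φ₁ / sin φ₂ = 93.6 × sin 21° / sin 60°
V₂ = 93.6 × 0.3584/0.8660 = 39 km/h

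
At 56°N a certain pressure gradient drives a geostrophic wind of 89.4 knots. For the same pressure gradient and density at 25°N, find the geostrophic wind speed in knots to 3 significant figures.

175 knots

With the same pressure gradient and density, V_g ∝ 1/f ∝ 1/sin φ.
V₂ = V₁ · sin φ₁ / sin φ₂ = 89.4 × sin 56° / sin 25°
V₂ = 89.4 × 0.8290/0.4226 = 175 knots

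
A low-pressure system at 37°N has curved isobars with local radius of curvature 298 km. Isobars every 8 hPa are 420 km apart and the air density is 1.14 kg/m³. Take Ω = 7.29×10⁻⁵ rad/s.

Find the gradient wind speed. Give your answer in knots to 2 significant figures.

25 knots

Coriolis parameter at 37°N:
f = 2Ω sin φ = 2 × 7.29×10⁻⁵ × sin 37° = 8.77×10⁻⁵ s⁻¹
Pressure gradient: |∂P/∂n| = 800 Pa / 420000 m = 1.90×10⁻³ Pa/m
Geostrophic speed: V_g = |∂P/∂n|/(fρ) = 1.90×10⁻³/(8.77×10⁻⁵ × 1.14) = 19.0 m/s
Around a low, centrifugal force acts outward with Coriolis, so pressure-gradient force balances both:
(1/ρ)|∂P/∂n| = fV + V²/R  →  V² + fR·V − fR·V_g = 0
With fR = 8.77×10⁻⁵ × 298×10³ m = 26.1 m/s:
V = [−fR + √((fR)² + 4 fR V_g)]/2 = [−26.1 + √(26.1² + 4×26.1×19)]/2 = 12.8 m/s
Subgeostrophic (V < V_g = 19 m/s), as expected around a low.
Converting: 12.8 m/s × 1.944 = 25 knots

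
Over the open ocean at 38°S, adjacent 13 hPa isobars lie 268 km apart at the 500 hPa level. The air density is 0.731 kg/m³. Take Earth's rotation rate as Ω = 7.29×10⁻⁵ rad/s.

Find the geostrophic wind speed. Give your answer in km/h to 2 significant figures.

Coriolis parameter at 38°S:
f = 2Ω sin φ = 2 × 7.29×10⁻⁵ × sin 38° = 8.98×10⁻⁵ s⁻¹
Pressure gradient: |∂P/∂n| = 1300 Pa / 268000 m = 4.85×10⁻³ Pa/m
Geostrophic balance (pressure-gradient force = Coriolis force):
V_g = (1/(fρ)) |∂P/∂n| = 4.85×10⁻³ / (8.98×10⁻⁵ × 0.731) = 73.9 m/s
Converting: 73.9 m/s × 3.6 = 270 km/h

270 km/h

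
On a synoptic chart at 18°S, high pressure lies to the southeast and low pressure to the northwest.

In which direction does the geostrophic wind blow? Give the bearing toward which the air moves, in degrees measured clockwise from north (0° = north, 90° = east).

The pressure-gradient force points toward the northwest (bearing 315°).
Geostrophic balance: in the Southern Hemisphere the Coriolis force deflects motion to the left, so the geostrophic wind blows 90° to the left of the pressure-gradient force (low pressure on the right).
Rotating 315° by 90° counterclockwise gives 225° — the wind blows toward the southwest.

225°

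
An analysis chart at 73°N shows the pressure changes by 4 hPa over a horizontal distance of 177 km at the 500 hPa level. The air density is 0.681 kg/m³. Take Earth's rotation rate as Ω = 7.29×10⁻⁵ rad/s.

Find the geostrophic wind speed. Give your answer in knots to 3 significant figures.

46.3 knots

Coriolis parameter at 73°N:
f = 2Ω sin φ = 2 × 7.29×10⁻⁵ × sin 73° = 1.39×10⁻⁴ s⁻¹
Pressure gradient: |∂P/∂n| = 400 Pa / 177000 m = 2.26×10⁻³ Pa/m
Geostrophic balance (pressure-gradient force = Coriolis force):
V_g = (1/(fρ)) |∂P/∂n| = 2.26×10⁻³ / (1.39×10⁻⁴ × 0.681) = 23.8 m/s
Converting: 23.8 m/s × 1.944 = 46.3 knots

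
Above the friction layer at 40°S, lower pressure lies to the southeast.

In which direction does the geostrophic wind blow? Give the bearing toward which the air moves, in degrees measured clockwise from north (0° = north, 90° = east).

045°

The pressure-gradient force points toward the southeast (bearing 135°).
Geostrophic balance: in the Southern Hemisphere the Coriolis force deflects motion to the left, so the geostrophic wind blows 90° to the left of the pressure-gradient force (low pressure on the right).
Rotating 135° by 90° counterclockwise gives 045° — the wind blows toward the northeast.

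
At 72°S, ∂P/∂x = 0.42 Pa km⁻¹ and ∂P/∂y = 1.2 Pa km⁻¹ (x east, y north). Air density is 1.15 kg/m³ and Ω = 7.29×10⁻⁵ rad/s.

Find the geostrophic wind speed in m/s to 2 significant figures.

8.0 m/s

Coriolis parameter at 72°S:
f = 2Ω sin φ = 2 × 7.29×10⁻⁵ × sin 72° = 1.39×10⁻⁴ s⁻¹
In the Southern Hemisphere f is negative: f = −1.39×10⁻⁴ s⁻¹.
Component geostrophic relations (x east, y north):
u_g = −(1/(fρ)) ∂P/∂y,  v_g = (1/(fρ)) ∂P/∂x
u_g = −(1.2×10⁻³)/(−1.39×10⁻⁴ × 1.15) = 7.53 m/s;  v_g = (0.42×10⁻³)/(−1.39×10⁻⁴ × 1.15) = −2.63 m/s
|V_g| = √(u_g² + v_g²) = 7.97 m/s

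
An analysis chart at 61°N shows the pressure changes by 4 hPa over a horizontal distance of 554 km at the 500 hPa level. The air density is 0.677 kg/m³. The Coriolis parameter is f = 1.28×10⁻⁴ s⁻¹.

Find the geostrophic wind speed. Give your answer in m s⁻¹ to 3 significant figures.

Pressure gradient: |∂P/∂n| = 400 Pa / 554000 m = 7.22×10⁻⁴ Pa/m
Geostrophic balance (pressure-gradient force = Coriolis force):
V_g = (1/(fρ)) |∂P/∂n| = 7.22×10⁻⁴ / (1.28×10⁻⁴ × 0.677) = 8.33 m/s

8.33 m s⁻¹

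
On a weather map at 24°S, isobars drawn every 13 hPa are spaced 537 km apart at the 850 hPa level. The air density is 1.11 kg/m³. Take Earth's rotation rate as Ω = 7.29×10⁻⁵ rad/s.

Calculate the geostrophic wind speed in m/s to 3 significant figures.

36.8 m/s

Coriolis parameter at 24°S:
f = 2Ω sin φ = 2 × 7.29×10⁻⁵ × sin 24° = 5.93×10⁻⁵ s⁻¹
Pressure gradient: |∂P/∂n| = 1300 Pa / 537000 m = 2.42×10⁻³ Pa/m
Geostrophic balance (pressure-gradient force = Coriolis force):
V_g = (1/(fρ)) |∂P/∂n| = 2.42×10⁻³ / (5.93×10⁻⁵ × 1.11) = 36.8 m/s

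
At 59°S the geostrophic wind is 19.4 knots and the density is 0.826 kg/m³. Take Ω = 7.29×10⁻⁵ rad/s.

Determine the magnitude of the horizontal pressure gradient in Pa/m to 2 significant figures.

1.0×10⁻³ Pa/m

Coriolis parameter at 59°S:
f = 2Ω sin φ = 2 × 7.29×10⁻⁵ × sin 59° = 1.25×10⁻⁴ s⁻¹
Wind speed in SI: 19.4 knots = 9.98 m/s
Geostrophic balance rearranged: |∂P/∂n| = f ρ V_g
|∂P/∂n| = 1.25×10⁻⁴ × 0.826 × 9.98 = 1.03×10⁻³ Pa/m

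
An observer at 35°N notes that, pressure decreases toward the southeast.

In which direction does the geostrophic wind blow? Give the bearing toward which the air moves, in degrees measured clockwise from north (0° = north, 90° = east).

The pressure-gradient force points toward the southeast (bearing 135°).
Geostrophic balance: in the Northern Hemisphere the Coriolis force deflects motion to the right, so the geostrophic wind blows 90° to the right of the pressure-gradient force (low pressure on the left).
Rotating 135° by 90° clockwise gives 225° — the wind blows toward the southwest.

225°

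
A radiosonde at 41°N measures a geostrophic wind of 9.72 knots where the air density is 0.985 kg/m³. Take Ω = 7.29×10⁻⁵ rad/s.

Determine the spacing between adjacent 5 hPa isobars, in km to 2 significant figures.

1100 km

Coriolis parameter at 41°N:
f = 2Ω sin φ = 2 × 7.29×10⁻⁵ × sin 41° = 9.57×10⁻⁵ s⁻¹
Wind speed in SI: 9.72 knots = 5.00 m/s
Geostrophic balance rearranged: |∂P/∂n| = f ρ V_g
|∂P/∂n| = 9.57×10⁻⁵ × 0.985 × 5.00 = 4.71×10⁻⁴ Pa/m
Isobar spacing: Δn = ΔP/|∂P/∂n| = 500 Pa / 4.71×10⁻⁴ Pa/m = 1061278 m ≈ 1100 km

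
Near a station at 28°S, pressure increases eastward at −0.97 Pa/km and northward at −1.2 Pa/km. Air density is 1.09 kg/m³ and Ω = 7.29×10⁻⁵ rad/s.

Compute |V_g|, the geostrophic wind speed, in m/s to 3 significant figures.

Coriolis parameter at 28°S:
f = 2Ω sin φ = 2 × 7.29×10⁻⁵ × sin 28° = 6.84×10⁻⁵ s⁻¹
In the Southern Hemisphere f is negative: f = −6.84×10⁻⁵ s⁻¹.
Component geostrophic relations (x east, y north):
u_g = −(1/(fρ)) ∂P/∂y,  v_g = (1/(fρ)) ∂P/∂x
u_g = −(−1.2×10⁻³)/(−6.84×10⁻⁵ × 1.09) = −16.1 m/s;  v_g = (−0.97×10⁻³)/(−6.84×10⁻⁵ × 1.09) = 13.0 m/s
|V_g| = √(u_g² + v_g²) = 20.7 m/s

20.7 m/s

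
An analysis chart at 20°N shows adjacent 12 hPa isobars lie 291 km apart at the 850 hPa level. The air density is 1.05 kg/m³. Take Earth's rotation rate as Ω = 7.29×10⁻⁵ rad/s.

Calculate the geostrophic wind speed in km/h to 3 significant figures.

284 km/h

Coriolis parameter at 20°N:
f = 2Ω sin φ = 2 × 7.29×10⁻⁵ × sin 20° = 4.99×10⁻⁵ s⁻¹
Pressure gradient: |∂P/∂n| = 1200 Pa / 291000 m = 4.12×10⁻³ Pa/m
Geostrophic balance (pressure-gradient force = Coriolis force):
V_g = (1/(fρ)) |∂P/∂n| = 4.12×10⁻³ / (4.99×10⁻⁵ × 1.05) = 78.8 m/s
Converting: 78.8 m/s × 3.6 = 284 km/h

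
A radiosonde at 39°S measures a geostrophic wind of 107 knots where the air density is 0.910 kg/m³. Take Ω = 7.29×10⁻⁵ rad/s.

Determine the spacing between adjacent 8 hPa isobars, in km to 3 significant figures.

174 km

Coriolis parameter at 39°S:
f = 2Ω sin φ = 2 × 7.29×10⁻⁵ × sin 39° = 9.18×10⁻⁵ s⁻¹
Wind speed in SI: 107 knots = 55.0 m/s
Geostrophic balance rearranged: |∂P/∂n| = f ρ V_g
|∂P/∂n| = 9.18×10⁻⁵ × 0.910 × 55.0 = 4.60×10⁻³ Pa/m
Isobar spacing: Δn = ΔP/|∂P/∂n| = 800 Pa / 4.60×10⁻³ Pa/m = 174059 m ≈ 174 km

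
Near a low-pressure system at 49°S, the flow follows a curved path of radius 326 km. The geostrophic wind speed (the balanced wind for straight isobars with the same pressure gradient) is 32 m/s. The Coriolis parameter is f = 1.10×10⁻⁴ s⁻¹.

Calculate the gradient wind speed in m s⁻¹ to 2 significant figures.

20 m s⁻¹

Around a low, centrifugal force acts outward with Coriolis, so pressure-gradient force balances both:
(1/ρ)|∂P/∂n| = fV + V²/R  →  V² + fR·V − fR·V_g = 0
With fR = 1.10×10⁻⁴ × 326×10³ m = 35.9 m/s:
V = [−fR + √((fR)² + 4 fR V_g)]/2 = [−35.9 + √(35.9² + 4×35.9×32)]/2 = 20.4 m/s
Subgeostrophic (V < V_g = 32 m/s), as expected around a low.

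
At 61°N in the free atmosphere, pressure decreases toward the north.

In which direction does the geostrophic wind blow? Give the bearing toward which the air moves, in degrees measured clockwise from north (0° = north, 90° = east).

The pressure-gradient force points toward the north (bearing 000°).
Geostrophic balance: in the Northern Hemisphere the Coriolis force deflects motion to the right, so the geostrophic wind blows 90° to the right of the pressure-gradient force (low pressure on the left).
Rotating 000° by 90° clockwise gives 090° — the wind blows toward the east.

090°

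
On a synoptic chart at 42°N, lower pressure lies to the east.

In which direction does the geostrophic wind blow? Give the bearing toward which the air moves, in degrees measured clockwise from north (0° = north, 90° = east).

The pressure-gradient force points toward the east (bearing 090°).
Geostrophic balance: in the Northern Hemisphere the Coriolis force deflects motion to the right, so the geostrophic wind blows 90° to the right of the pressure-gradient force (low pressure on the left).
Rotating 090° by 90° clockwise gives 180° — the wind blows toward the south.

180°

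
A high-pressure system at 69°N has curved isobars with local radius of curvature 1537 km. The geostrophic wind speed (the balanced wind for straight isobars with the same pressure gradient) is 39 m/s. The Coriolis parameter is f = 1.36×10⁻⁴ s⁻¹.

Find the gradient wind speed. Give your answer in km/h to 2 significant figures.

Around a high, pressure-gradient force acts outward with centrifugal, so Coriolis balances both:
fV = (1/ρ)|∂P/∂n| + V²/R  →  V² − fR·V + fR·V_g = 0
With fR = 1.36×10⁻⁴ × 1537×10³ m = 209 m/s:
V = [fR − √((fR)² − 4 fR V_g)]/2 = [209 − √(209² − 4×209×39)]/2 = 51.9 m/s
Supergeostrophic (V > V_g = 39 m/s), as expected around a high.
Converting: 51.9 m/s × 3.6 = 190 km/h

190 km/h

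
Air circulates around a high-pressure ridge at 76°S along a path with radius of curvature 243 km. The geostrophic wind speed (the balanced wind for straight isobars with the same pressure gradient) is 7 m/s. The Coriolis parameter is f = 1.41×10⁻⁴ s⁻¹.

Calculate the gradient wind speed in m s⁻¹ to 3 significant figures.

9.81 m s⁻¹

Around a high, pressure-gradient force acts outward with centrifugal, so Coriolis balances both:
fV = (1/ρ)|∂P/∂n| + V²/R  →  V² − fR·V + fR·V_g = 0
With fR = 1.41×10⁻⁴ × 243×10³ m = 34.3 m/s:
V = [fR − √((fR)² − 4 fR V_g)]/2 = [34.3 − √(34.3² − 4×34.3×7)]/2 = 9.81 m/s
Supergeostrophic (V > V_g = 7 m/s), as expected around a high.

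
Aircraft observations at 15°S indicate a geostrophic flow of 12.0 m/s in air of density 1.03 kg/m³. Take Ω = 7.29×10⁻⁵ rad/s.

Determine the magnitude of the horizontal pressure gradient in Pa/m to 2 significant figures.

4.7×10⁻⁴ Pa/m

Coriolis parameter at 15°S:
f = 2Ω sin φ = 2 × 7.29×10⁻⁵ × sin 15° = 3.77×10⁻⁵ s⁻¹
Geostrophic balance rearranged: |∂P/∂n| = f ρ V_g
|∂P/∂n| = 3.77×10⁻⁵ × 1.03 × 12.0 = 4.66×10⁻⁴ Pa/m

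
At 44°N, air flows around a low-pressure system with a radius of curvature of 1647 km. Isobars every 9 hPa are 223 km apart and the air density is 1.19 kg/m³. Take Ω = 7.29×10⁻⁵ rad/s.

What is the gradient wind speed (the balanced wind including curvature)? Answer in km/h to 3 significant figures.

103 km/h

Coriolis parameter at 44°N:
f = 2Ω sin φ = 2 × 7.29×10⁻⁵ × sin 44° = 1.01×10⁻⁴ s⁻¹
Pressure gradient: |∂P/∂n| = 900 Pa / 223000 m = 4.04×10⁻³ Pa/m
Geostrophic speed: V_g = |∂P/∂n|/(fρ) = 4.04×10⁻³/(1.01×10⁻⁴ × 1.19) = 33.5 m/s
Around a low, centrifugal force acts outward with Coriolis, so pressure-gradient force balances both:
(1/ρ)|∂P/∂n| = fV + V²/R  →  V² + fR·V − fR·V_g = 0
With fR = 1.01×10⁻⁴ × 1647×10³ m = 167 m/s:
V = [−fR + √((fR)² + 4 fR V_g)]/2 = [−167 + √(167² + 4×167×33.5)]/2 = 28.6 m/s
Subgeostrophic (V < V_g = 33.5 m/s), as expected around a low.
Converting: 28.6 m/s × 3.6 = 103 km/h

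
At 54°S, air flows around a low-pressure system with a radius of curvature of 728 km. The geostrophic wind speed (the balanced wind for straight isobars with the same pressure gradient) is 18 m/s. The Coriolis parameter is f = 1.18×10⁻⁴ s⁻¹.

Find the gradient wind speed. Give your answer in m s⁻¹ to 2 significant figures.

Around a low, centrifugal force acts outward with Coriolis, so pressure-gradient force balances both:
(1/ρ)|∂P/∂n| = fV + V²/R  →  V² + fR·V − fR·V_g = 0
With fR = 1.18×10⁻⁴ × 728×10³ m = 85.9 m/s:
V = [−fR + √((fR)² + 4 fR V_g)]/2 = [−85.9 + √(85.9² + 4×85.9×18)]/2 = 15.3 m/s
Subgeostrophic (V < V_g = 18 m/s), as expected around a low.

15 m s⁻¹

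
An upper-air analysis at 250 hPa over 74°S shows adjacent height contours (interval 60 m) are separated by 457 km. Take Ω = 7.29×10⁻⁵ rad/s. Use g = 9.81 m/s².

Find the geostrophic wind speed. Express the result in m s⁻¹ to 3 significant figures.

9.19 m s⁻¹

Coriolis parameter at 74°S:
f = 2Ω sin φ = 2 × 7.29×10⁻⁵ × sin 74° = 1.40×10⁻⁴ s⁻¹
Height gradient: |∂Z/∂n| = 60 m / 457000 m = 1.31×10⁻⁴
On a pressure surface, geostrophic balance gives V_g = (g/f)|∂Z/∂n|:
V_g = 9.81 × 1.31×10⁻⁴ / 1.40×10⁻⁴ = 9.19 m/s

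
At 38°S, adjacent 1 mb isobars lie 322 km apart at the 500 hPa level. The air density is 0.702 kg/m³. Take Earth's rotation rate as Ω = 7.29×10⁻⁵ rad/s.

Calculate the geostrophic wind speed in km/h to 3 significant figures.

17.7 km/h

Coriolis parameter at 38°S:
f = 2Ω sin φ = 2 × 7.29×10⁻⁵ × sin 38° = 8.98×10⁻⁵ s⁻¹
Pressure gradient: |∂P/∂n| = 100 Pa / 322000 m = 3.11×10⁻⁴ Pa/m
Geostrophic balance (pressure-gradient force = Coriolis force):
V_g = (1/(fρ)) |∂P/∂n| = 3.11×10⁻⁴ / (8.98×10⁻⁵ × 0.702) = 4.93 m/s
Converting: 4.93 m/s × 3.6 = 17.7 km/h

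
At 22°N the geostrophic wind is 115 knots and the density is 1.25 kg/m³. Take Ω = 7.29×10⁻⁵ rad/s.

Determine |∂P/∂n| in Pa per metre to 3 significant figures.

Coriolis parameter at 22°N:
f = 2Ω sin φ = 2 × 7.29×10⁻⁵ × sin 22° = 5.46×10⁻⁵ s⁻¹
Wind speed in SI: 115 knots = 59.2 m/s
Geostrophic balance rearranged: |∂P/∂n| = f ρ V_g
|∂P/∂n| = 5.46×10⁻⁵ × 1.25 × 59.2 = 4.04×10⁻³ Pa/m

4.04×10⁻³ Pa/m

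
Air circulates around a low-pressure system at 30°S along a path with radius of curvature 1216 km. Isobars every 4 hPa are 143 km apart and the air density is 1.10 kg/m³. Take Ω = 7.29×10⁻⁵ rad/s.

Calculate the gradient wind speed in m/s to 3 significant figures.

Coriolis parameter at 30°S:
f = 2Ω sin φ = 2 × 7.29×10⁻⁵ × sin 30° = 7.29×10⁻⁵ s⁻¹
Pressure gradient: |∂P/∂n| = 400 Pa / 143000 m = 2.80×10⁻³ Pa/m
Geostrophic speed: V_g = |∂P/∂n|/(fρ) = 2.80×10⁻³/(7.29×10⁻⁵ × 1.10) = 34.9 m/s
Around a low, centrifugal force acts outward with Coriolis, so pressure-gradient force balances both:
(1/ρ)|∂P/∂n| = fV + V²/R  →  V² + fR·V − fR·V_g = 0
With fR = 7.29×10⁻⁵ × 1216×10³ m = 88.6 m/s:
V = [−fR + √((fR)² + 4 fR V_g)]/2 = [−88.6 + √(88.6² + 4×88.6×34.9)]/2 = 26.8 m/s
Subgeostrophic (V < V_g = 34.9 m/s), as expected around a low.

26.8 m/s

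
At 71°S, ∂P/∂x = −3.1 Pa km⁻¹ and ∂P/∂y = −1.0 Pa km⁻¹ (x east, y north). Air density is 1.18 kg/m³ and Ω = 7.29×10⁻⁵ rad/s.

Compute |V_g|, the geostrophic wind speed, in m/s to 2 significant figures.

20 m/s

Coriolis parameter at 71°S:
f = 2Ω sin φ = 2 × 7.29×10⁻⁵ × sin 71° = 1.38×10⁻⁴ s⁻¹
In the Southern Hemisphere f is negative: f = −1.38×10⁻⁴ s⁻¹.
Component geostrophic relations (x east, y north):
u_g = −(1/(fρ)) ∂P/∂y,  v_g = (1/(fρ)) ∂P/∂x
u_g = −(−1.0×10⁻³)/(−1.38×10⁻⁴ × 1.18) = −6.15 m/s;  v_g = (−3.1×10⁻³)/(−1.38×10⁻⁴ × 1.18) = 19.1 m/s
|V_g| = √(u_g² + v_g²) = 20.0 m/s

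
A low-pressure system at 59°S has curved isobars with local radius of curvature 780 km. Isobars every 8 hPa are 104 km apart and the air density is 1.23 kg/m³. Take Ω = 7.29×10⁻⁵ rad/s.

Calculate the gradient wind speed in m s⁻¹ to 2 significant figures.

Coriolis parameter at 59°S:
f = 2Ω sin φ = 2 × 7.29×10⁻⁵ × sin 59° = 1.25×10⁻⁴ s⁻¹
Pressure gradient: |∂P/∂n| = 800 Pa / 104000 m = 7.69×10⁻³ Pa/m
Geostrophic speed: V_g = |∂P/∂n|/(fρ) = 7.69×10⁻³/(1.25×10⁻⁴ × 1.23) = 50.0 m/s
Around a low, centrifugal force acts outward with Coriolis, so pressure-gradient force balances both:
(1/ρ)|∂P/∂n| = fV + V²/R  →  V² + fR·V − fR·V_g = 0
With fR = 1.25×10⁻⁴ × 780×10³ m = 97.5 m/s:
V = [−fR + √((fR)² + 4 fR V_g)]/2 = [−97.5 + √(97.5² + 4×97.5×50)]/2 = 36.4 m/s
Subgeostrophic (V < V_g = 50 m/s), as expected around a low.

36 m s⁻¹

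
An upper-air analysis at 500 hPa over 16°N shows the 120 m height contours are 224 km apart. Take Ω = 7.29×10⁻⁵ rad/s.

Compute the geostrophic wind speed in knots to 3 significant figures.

254 knots

Coriolis parameter at 16°N:
f = 2Ω sin φ = 2 × 7.29×10⁻⁵ × sin 16° = 4.02×10⁻⁵ s⁻¹
Height gradient: |∂Z/∂n| = 120 m / 224000 m = 5.36×10⁻⁴
On a pressure surface, geostrophic balance gives V_g = (g/f)|∂Z/∂n|:
V_g = 9.81 × 5.36×10⁻⁴ / 4.02×10⁻⁵ = 131 m/s
Converting: 131 m/s × 1.944 = 254 knots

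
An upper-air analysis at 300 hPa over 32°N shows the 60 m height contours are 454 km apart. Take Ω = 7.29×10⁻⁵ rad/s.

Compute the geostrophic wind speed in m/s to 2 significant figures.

17 m/s

Coriolis parameter at 32°N:
f = 2Ω sin φ = 2 × 7.29×10⁻⁵ × sin 32° = 7.73×10⁻⁵ s⁻¹
Height gradient: |∂Z/∂n| = 60 m / 454000 m = 1.32×10⁻⁴
On a pressure surface, geostrophic balance gives V_g = (g/f)|∂Z/∂n|:
V_g = 9.81 × 1.32×10⁻⁴ / 7.73×10⁻⁵ = 16.8 m/s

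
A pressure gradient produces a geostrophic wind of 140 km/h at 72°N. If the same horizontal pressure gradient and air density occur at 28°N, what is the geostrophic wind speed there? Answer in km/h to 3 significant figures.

284 km/h

With the same pressure gradient and density, V_g ∝ 1/f ∝ 1/sin φ.
V₂ = V₁ · sin φ₁ / sin φ₂ = 140 × sin 72° / sin 28°
V₂ = 140 × 0.9511/0.4695 = 284 km/h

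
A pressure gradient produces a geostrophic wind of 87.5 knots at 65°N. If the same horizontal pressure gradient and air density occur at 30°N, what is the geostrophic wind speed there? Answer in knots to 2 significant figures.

160 knots

With the same pressure gradient and density, V_g ∝ 1/f ∝ 1/sin φ.
V₂ = V₁ · sin φ₁ / sin φ₂ = 87.5 × sin 65° / sin 30°
V₂ = 87.5 × 0.9063/0.5000 = 160 knots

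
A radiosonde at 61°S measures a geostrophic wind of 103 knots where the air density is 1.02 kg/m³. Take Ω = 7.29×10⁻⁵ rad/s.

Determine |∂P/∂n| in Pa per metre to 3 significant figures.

6.89×10⁻³ Pa/m

Coriolis parameter at 61°S:
f = 2Ω sin φ = 2 × 7.29×10⁻⁵ × sin 61° = 1.28×10⁻⁴ s⁻¹
Wind speed in SI: 103 knots = 53.0 m/s
Geostrophic balance rearranged: |∂P/∂n| = f ρ V_g
|∂P/∂n| = 1.28×10⁻⁴ × 1.02 × 53.0 = 6.89×10⁻³ Pa/m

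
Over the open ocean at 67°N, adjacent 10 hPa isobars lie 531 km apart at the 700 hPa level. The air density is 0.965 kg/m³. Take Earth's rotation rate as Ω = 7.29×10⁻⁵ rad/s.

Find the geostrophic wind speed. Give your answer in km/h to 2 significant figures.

52 km/h

Coriolis parameter at 67°N:
f = 2Ω sin φ = 2 × 7.29×10⁻⁵ × sin 67° = 1.34×10⁻⁴ s⁻¹
Pressure gradient: |∂P/∂n| = 1000 Pa / 531000 m = 1.88×10⁻³ Pa/m
Geostrophic balance (pressure-gradient force = Coriolis force):
V_g = (1/(fρ)) |∂P/∂n| = 1.88×10⁻³ / (1.34×10⁻⁴ × 0.965) = 14.5 m/s
Converting: 14.5 m/s × 3.6 = 52 km/h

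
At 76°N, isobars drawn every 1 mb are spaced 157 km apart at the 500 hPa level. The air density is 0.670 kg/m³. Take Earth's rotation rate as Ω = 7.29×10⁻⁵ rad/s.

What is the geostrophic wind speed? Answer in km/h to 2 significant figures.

Coriolis parameter at 76°N:
f = 2Ω sin φ = 2 × 7.29×10⁻⁵ × sin 76° = 1.41×10⁻⁴ s⁻¹
Pressure gradient: |∂P/∂n| = 100 Pa / 157000 m = 6.37×10⁻⁴ Pa/m
Geostrophic balance (pressure-gradient force = Coriolis force):
V_g = (1/(fρ)) |∂P/∂n| = 6.37×10⁻⁴ / (1.41×10⁻⁴ × 0.670) = 6.72 m/s
Converting: 6.72 m/s × 3.6 = 24 km/h

24 km/h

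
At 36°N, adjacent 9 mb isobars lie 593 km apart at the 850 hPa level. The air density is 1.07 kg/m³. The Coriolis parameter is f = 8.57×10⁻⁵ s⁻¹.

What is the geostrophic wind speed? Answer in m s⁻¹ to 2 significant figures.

Pressure gradient: |∂P/∂n| = 900 Pa / 593000 m = 1.52×10⁻³ Pa/m
Geostrophic balance (pressure-gradient force = Coriolis force):
V_g = (1/(fρ)) |∂P/∂n| = 1.52×10⁻³ / (8.57×10⁻⁵ × 1.07) = 16.6 m/s

17 m s⁻¹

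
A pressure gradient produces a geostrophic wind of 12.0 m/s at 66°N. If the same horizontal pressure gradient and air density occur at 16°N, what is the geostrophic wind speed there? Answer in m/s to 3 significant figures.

39.8 m/s

With the same pressure gradient and density, V_g ∝ 1/f ∝ 1/sin φ.
V₂ = V₁ · sin φ₁ / sin φ₂ = 12.0 × sin 66° / sin 16°
V₂ = 12.0 × 0.9135/0.2756 = 39.8 m/s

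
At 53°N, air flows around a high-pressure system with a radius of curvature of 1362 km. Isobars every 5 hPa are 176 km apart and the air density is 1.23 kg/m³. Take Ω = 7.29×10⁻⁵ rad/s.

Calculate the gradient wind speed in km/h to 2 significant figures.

Coriolis parameter at 53°N:
f = 2Ω sin φ = 2 × 7.29×10⁻⁵ × sin 53° = 1.16×10⁻⁴ s⁻¹
Pressure gradient: |∂P/∂n| = 500 Pa / 176000 m = 2.84×10⁻³ Pa/m
Geostrophic speed: V_g = |∂P/∂n|/(fρ) = 2.84×10⁻³/(1.16×10⁻⁴ × 1.23) = 19.8 m/s
Around a high, pressure-gradient force acts outward with centrifugal, so Coriolis balances both:
fV = (1/ρ)|∂P/∂n| + V²/R  →  V² − fR·V + fR·V_g = 0
With fR = 1.16×10⁻⁴ × 1362×10³ m = 159 m/s:
V = [fR − √((fR)² − 4 fR V_g)]/2 = [159 − √(159² − 4×159×19.8)]/2 = 23.2 m/s
Supergeostrophic (V > V_g = 19.8 m/s), as expected around a high.
Converting: 23.2 m/s × 3.6 = 84 km/h

84 km/h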